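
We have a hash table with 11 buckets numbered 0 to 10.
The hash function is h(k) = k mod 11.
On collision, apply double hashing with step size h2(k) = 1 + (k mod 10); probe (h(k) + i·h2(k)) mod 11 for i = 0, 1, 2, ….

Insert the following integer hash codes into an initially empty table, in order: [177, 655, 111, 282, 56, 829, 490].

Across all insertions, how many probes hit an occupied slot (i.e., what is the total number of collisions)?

Insert 177: h=1, slot 1 empty => index 1.
Insert 655: h=6, slot 6 empty => index 6.
Insert 111: h=1, h2=2, slot 1 occupied => index 3.
Insert 282: h=7, slot 7 empty => index 7.
Insert 56: h=1, h2=7, slot 1 occupied => index 8.
Insert 829: h=4, slot 4 empty => index 4.
Insert 490: h=6, h2=1, slots 6,7,8 occupied => index 9.
Table: [-, 177, -, 111, 829, -, 655, 282, 56, 490, -]

5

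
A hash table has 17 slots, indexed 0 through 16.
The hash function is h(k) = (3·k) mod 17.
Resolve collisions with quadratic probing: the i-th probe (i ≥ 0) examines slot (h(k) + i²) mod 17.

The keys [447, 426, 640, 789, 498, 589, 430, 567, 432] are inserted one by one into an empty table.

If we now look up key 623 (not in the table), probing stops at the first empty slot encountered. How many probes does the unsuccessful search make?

4

447: h=15 -> slot 15
426: h=3 -> slot 3
640: h=16 -> slot 16
789: h=4 -> slot 4
498: h=15, probe 15,16,2 -> slot 2
589: h=16, probe 16,0 -> slot 0
430: h=15, probe 15,16,2,7 -> slot 7
567: h=1 -> slot 1
432: h=4, probe 4,5 -> slot 5
Table: [589, 567, 498, 426, 789, 432, —, 430, —, —, —, —, —, —, —, 447, 640]
Lookup 623: h=16, probe 16,0,3,8 → slot 8 empty, not found.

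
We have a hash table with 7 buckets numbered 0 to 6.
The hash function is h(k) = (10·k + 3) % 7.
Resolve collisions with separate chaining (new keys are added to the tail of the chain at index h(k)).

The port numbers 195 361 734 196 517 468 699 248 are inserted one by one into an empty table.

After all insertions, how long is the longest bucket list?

5

195 → bucket 0
361 → bucket 1
734 → bucket 0 (collision)
196 → bucket 3
517 → bucket 0 (collision)
468 → bucket 0 (collision)
699 → bucket 0 (collision)
248 → bucket 5
Final buckets:
0: 195 -> 734 -> 517 -> 468 -> 699
1: 361
2: _
3: 196
4: _
5: 248
6: _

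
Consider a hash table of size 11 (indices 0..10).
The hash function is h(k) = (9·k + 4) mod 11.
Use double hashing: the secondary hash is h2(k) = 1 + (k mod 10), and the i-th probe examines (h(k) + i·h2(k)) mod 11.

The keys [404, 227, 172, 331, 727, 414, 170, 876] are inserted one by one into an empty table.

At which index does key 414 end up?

Insert 404: h=10, slot 10 empty -> index 10.
Insert 227: h=1, slot 1 empty -> index 1.
Insert 172: h=1, h2=3, slot 1 occupied -> index 4.
Insert 331: h=2, slot 2 empty -> index 2.
Insert 727: h=2, h2=8, slots 2,10 occupied -> index 7.
Insert 414: h=1, h2=5, slot 1 occupied -> index 6.
Insert 170: h=5, slot 5 empty -> index 5.
Insert 876: h=1, h2=7, slot 1 occupied -> index 8.
Table: [-, 227, 331, -, 172, 170, 414, 727, 876, -, 404]

6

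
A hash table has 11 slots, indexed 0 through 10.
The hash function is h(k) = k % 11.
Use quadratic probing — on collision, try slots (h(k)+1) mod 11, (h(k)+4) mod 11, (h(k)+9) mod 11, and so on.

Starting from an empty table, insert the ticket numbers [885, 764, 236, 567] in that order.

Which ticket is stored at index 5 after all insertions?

885

Insert 885: h=5, slot 5 empty => index 5.
Insert 764: h=5, slot 5 occupied => index 6.
Insert 236: h=5, slots 5,6 occupied => index 9.
Insert 567: h=6, slot 6 occupied => index 7.
Table: [-, -, -, -, -, 885, 764, 567, -, 236, -]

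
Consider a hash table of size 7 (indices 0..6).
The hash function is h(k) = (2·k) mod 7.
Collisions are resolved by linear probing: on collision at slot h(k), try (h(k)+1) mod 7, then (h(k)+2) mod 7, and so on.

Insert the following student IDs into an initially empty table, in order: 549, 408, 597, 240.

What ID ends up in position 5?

549: h=6 => slot 6
408: h=4 => slot 4
597: h=4, probe 4,5 => slot 5
240: h=4, probe 4,5,6,0 => slot 0
Table: [240, ., ., ., 408, 597, 549]

597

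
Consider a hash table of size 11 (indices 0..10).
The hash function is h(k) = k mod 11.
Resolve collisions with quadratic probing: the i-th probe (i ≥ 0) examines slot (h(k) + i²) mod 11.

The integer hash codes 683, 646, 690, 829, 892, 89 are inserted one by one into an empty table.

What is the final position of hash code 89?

Insert 683: h=1, slot 1 empty → index 1.
Insert 646: h=8, slot 8 empty → index 8.
Insert 690: h=8, slot 8 occupied → index 9.
Insert 829: h=4, slot 4 empty → index 4.
Insert 892: h=1, slot 1 occupied → index 2.
Insert 89: h=1, slots 1,2 occupied → index 5.
Table: [-, 683, 892, -, 829, 89, -, -, 646, 690, -]

5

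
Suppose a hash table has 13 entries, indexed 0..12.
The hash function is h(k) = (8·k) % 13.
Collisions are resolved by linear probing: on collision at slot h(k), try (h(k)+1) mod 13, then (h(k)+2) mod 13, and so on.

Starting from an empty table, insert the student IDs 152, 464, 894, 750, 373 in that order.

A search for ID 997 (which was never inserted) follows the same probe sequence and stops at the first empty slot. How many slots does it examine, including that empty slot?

152: h=7 => slot 7
464: h=7, probe 7,8 => slot 8
894: h=2 => slot 2
750: h=7, probe 7,8,9 => slot 9
373: h=7, probe 7,8,9,10 => slot 10
Table: [—, —, 894, —, —, —, —, 152, 464, 750, 373, —, —]
Lookup 997: h=7, probe 7,8,9,10,11 → slot 11 empty, not found.

5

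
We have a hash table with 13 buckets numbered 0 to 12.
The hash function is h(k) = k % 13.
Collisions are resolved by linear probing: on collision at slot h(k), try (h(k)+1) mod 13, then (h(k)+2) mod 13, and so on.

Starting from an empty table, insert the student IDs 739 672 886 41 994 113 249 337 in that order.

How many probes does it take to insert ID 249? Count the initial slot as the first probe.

Insert 739: h=11, slot 11 empty => index 11.
Insert 672: h=9, slot 9 empty => index 9.
Insert 886: h=2, slot 2 empty => index 2.
Insert 41: h=2, slot 2 occupied => index 3.
Insert 994: h=6, slot 6 empty => index 6.
Insert 113: h=9, slot 9 occupied => index 10.
Insert 249: h=2, slots 2,3 occupied => index 4.
Insert 337: h=12, slot 12 empty => index 12.
Table: [∅, ∅, 886, 41, 249, ∅, 994, ∅, ∅, 672, 113, 739, 337]

3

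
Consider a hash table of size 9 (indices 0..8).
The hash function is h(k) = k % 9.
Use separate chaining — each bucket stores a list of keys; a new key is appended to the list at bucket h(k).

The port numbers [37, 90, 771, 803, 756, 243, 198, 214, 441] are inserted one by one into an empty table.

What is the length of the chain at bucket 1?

1

Insert 37: h=1, bucket 1 empty → new chain.
Insert 90: h=0, bucket 0 empty → new chain.
Insert 771: h=6, bucket 6 empty → new chain.
Insert 803: h=2, bucket 2 empty → new chain.
Insert 756: h=0, bucket 0 nonempty → append to chain.
Insert 243: h=0, bucket 0 nonempty → append to chain.
Insert 198: h=0, bucket 0 nonempty → append to chain.
Insert 214: h=7, bucket 7 empty → new chain.
Insert 441: h=0, bucket 0 nonempty → append to chain.
Final buckets:
0: 90 -> 756 -> 243 -> 198 -> 441
1: 37
2: 803
3: _
4: _
5: _
6: 771
7: 214
8: _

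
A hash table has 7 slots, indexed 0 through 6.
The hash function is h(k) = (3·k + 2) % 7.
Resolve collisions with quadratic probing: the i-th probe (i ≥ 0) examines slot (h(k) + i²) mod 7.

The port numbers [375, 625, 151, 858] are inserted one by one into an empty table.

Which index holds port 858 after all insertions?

2

Insert 375: h=0, slot 0 empty → index 0.
Insert 625: h=1, slot 1 empty → index 1.
Insert 151: h=0, slots 0,1 occupied → index 4.
Insert 858: h=0, slots 0,1,4 occupied → index 2.
Table: [375, 625, 858, _, 151, _, _]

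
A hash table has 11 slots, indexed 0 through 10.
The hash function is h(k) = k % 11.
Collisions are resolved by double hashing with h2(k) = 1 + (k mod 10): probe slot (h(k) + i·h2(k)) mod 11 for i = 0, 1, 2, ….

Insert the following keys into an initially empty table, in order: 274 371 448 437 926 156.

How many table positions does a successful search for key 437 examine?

Insert 274: h=10, slot 10 empty => index 10.
Insert 371: h=8, slot 8 empty => index 8.
Insert 448: h=8, h2=9, slot 8 occupied => index 6.
Insert 437: h=8, h2=8, slot 8 occupied => index 5.
Insert 926: h=2, slot 2 empty => index 2.
Insert 156: h=2, h2=7, slot 2 occupied => index 9.
Table: [_, _, 926, _, _, 437, 448, _, 371, 156, 274]
Lookup 437: h=8, h2=8, probe 8,5 → found at 5.

2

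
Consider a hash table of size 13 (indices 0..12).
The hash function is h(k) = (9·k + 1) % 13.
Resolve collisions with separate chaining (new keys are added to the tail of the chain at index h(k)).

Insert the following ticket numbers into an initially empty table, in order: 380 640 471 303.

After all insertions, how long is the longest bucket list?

380 -> bucket 2
640 -> bucket 2 (collision)
471 -> bucket 2 (collision)
303 -> bucket 11
Final buckets:
0: _
1: _
2: 380 -> 640 -> 471
3: _
4: _
5: _
6: _
7: _
8: _
9: _
10: _
11: 303
12: _

3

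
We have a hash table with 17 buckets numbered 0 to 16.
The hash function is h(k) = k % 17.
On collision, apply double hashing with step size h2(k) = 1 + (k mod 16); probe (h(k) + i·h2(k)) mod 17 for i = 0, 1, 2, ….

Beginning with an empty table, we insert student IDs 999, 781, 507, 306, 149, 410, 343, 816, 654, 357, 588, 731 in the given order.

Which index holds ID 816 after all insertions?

1

999 hashes to 13; slot 13 is free → place at 13.
781 hashes to 16; slot 16 is free → place at 16.
507 hashes to 14; slot 14 is free → place at 14.
306 hashes to 0; slot 0 is free → place at 0.
149 hashes to 13, h2=6; 13 taken → place at 2.
410 hashes to 2, h2=11; 2,13 taken → place at 7.
343 hashes to 3; slot 3 is free → place at 3.
816 hashes to 0, h2=1; 0 taken → place at 1.
654 hashes to 8; slot 8 is free → place at 8.
357 hashes to 0, h2=6; 0 taken → place at 6.
588 hashes to 10; slot 10 is free → place at 10.
731 hashes to 0, h2=12; 0 taken → place at 12.
Table: [306, 816, 149, 343, —, —, 357, 410, 654, —, 588, —, 731, 999, 507, —, 781]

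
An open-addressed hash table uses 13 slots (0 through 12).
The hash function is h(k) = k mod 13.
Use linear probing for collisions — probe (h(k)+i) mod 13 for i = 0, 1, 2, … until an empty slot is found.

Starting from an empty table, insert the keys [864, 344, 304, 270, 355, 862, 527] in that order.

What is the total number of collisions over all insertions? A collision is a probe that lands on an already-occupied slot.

7

864: h=6 => slot 6
344: h=6, probe 6,7 => slot 7
304: h=5 => slot 5
270: h=10 => slot 10
355: h=4 => slot 4
862: h=4, probe 4,5,6,7,8 => slot 8
527: h=7, probe 7,8,9 => slot 9
Table: [∅, ∅, ∅, ∅, 355, 304, 864, 344, 862, 527, 270, ∅, ∅]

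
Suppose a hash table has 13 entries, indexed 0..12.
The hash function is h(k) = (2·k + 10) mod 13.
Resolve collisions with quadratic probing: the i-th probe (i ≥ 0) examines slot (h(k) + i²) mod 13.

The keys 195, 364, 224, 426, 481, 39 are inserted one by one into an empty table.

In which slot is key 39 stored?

Insert 195: h=10, slot 10 empty → index 10.
Insert 364: h=10, slot 10 occupied → index 11.
Insert 224: h=3, slot 3 empty → index 3.
Insert 426: h=4, slot 4 empty → index 4.
Insert 481: h=10, slots 10,11 occupied → index 1.
Insert 39: h=10, slots 10,11,1 occupied → index 6.
Table: [., 481, ., 224, 426, ., 39, ., ., ., 195, 364, .]

6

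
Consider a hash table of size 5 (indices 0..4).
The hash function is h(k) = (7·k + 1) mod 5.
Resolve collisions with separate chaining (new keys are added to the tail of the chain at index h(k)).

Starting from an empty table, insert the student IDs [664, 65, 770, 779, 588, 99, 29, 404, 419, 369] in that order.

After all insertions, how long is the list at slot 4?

7

664 -> bucket 4
65 -> bucket 1
770 -> bucket 1 (collision)
779 -> bucket 4 (collision)
588 -> bucket 2
99 -> bucket 4 (collision)
29 -> bucket 4 (collision)
404 -> bucket 4 (collision)
419 -> bucket 4 (collision)
369 -> bucket 4 (collision)
Final buckets:
0: -
1: 65 -> 770
2: 588
3: -
4: 664 -> 779 -> 99 -> 29 -> 404 -> 419 -> 369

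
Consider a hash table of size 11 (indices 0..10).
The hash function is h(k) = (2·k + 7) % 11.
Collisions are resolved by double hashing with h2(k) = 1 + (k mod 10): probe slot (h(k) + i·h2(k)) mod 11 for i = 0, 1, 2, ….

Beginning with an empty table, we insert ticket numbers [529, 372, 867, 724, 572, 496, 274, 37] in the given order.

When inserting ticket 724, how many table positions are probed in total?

529 hashes to 9; slot 9 is free → place at 9.
372 hashes to 3; slot 3 is free → place at 3.
867 hashes to 3, h2=8; 3 taken → place at 0.
724 hashes to 3, h2=5; 3 taken → place at 8.
572 hashes to 7; slot 7 is free → place at 7.
496 hashes to 9, h2=7; 9 taken → place at 5.
274 hashes to 5, h2=5; 5 taken → place at 10.
37 hashes to 4; slot 4 is free → place at 4.
Table: [867, _, _, 372, 37, 496, _, 572, 724, 529, 274]

2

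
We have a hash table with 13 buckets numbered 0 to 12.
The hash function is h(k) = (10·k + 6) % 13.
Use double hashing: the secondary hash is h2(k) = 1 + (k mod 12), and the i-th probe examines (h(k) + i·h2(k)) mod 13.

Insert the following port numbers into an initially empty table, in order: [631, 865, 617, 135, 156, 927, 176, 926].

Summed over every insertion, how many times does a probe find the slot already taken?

3

Insert 631: h=11, slot 11 empty => index 11.
Insert 865: h=11, h2=2, slot 11 occupied => index 0.
Insert 617: h=1, slot 1 empty => index 1.
Insert 135: h=4, slot 4 empty => index 4.
Insert 156: h=6, slot 6 empty => index 6.
Insert 927: h=7, slot 7 empty => index 7.
Insert 176: h=11, h2=9, slots 11,7 occupied => index 3.
Insert 926: h=10, slot 10 empty => index 10.
Table: [865, 617, -, 176, 135, -, 156, 927, -, -, 926, 631, -]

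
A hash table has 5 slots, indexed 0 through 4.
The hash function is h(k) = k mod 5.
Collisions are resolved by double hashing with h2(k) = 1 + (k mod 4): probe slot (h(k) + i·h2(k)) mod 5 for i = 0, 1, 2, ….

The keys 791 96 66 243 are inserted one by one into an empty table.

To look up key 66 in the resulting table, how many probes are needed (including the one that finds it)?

2

791 hashes to 1; slot 1 is free -> place at 1.
96 hashes to 1, h2=1; 1 taken -> place at 2.
66 hashes to 1, h2=3; 1 taken -> place at 4.
243 hashes to 3; slot 3 is free -> place at 3.
Table: [., 791, 96, 243, 66]
Lookup 66: h=1, h2=3, probe 1,4 → found at 4.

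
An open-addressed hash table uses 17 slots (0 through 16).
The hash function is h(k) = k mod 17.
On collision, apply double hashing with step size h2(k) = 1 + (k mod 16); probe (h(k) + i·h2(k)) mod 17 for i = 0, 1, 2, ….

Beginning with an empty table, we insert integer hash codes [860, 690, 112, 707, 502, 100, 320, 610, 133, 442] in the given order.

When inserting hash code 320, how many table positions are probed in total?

3

Insert 860: h=10, slot 10 empty → index 10.
Insert 690: h=10, h2=3, slot 10 occupied → index 13.
Insert 112: h=10, h2=1, slot 10 occupied → index 11.
Insert 707: h=10, h2=4, slot 10 occupied → index 14.
Insert 502: h=9, slot 9 empty → index 9.
Insert 100: h=15, slot 15 empty → index 15.
Insert 320: h=14, h2=1, slots 14,15 occupied → index 16.
Insert 610: h=15, h2=3, slot 15 occupied → index 1.
Insert 133: h=14, h2=6, slot 14 occupied → index 3.
Insert 442: h=0, slot 0 empty → index 0.
Table: [442, 610, —, 133, —, —, —, —, —, 502, 860, 112, —, 690, 707, 100, 320]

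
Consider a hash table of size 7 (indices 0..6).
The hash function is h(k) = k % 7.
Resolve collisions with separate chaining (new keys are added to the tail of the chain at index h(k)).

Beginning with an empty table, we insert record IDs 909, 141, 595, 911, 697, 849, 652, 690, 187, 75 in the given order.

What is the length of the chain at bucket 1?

Insert 909: h=6, bucket 6 empty -> new chain.
Insert 141: h=1, bucket 1 empty -> new chain.
Insert 595: h=0, bucket 0 empty -> new chain.
Insert 911: h=1, bucket 1 nonempty -> append to chain.
Insert 697: h=4, bucket 4 empty -> new chain.
Insert 849: h=2, bucket 2 empty -> new chain.
Insert 652: h=1, bucket 1 nonempty -> append to chain.
Insert 690: h=4, bucket 4 nonempty -> append to chain.
Insert 187: h=5, bucket 5 empty -> new chain.
Insert 75: h=5, bucket 5 nonempty -> append to chain.
Final buckets:
0: 595
1: 141 -> 911 -> 652
2: 849
3: .
4: 697 -> 690
5: 187 -> 75
6: 909

3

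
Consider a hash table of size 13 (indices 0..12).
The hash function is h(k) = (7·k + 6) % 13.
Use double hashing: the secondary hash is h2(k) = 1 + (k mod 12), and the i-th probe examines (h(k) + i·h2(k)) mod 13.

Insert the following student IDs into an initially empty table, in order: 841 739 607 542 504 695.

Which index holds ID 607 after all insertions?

12

841 hashes to 4; slot 4 is free → place at 4.
739 hashes to 5; slot 5 is free → place at 5.
607 hashes to 4, h2=8; 4 taken → place at 12.
542 hashes to 4, h2=3; 4 taken → place at 7.
504 hashes to 11; slot 11 is free → place at 11.
695 hashes to 9; slot 9 is free → place at 9.
Table: [-, -, -, -, 841, 739, -, 542, -, 695, -, 504, 607]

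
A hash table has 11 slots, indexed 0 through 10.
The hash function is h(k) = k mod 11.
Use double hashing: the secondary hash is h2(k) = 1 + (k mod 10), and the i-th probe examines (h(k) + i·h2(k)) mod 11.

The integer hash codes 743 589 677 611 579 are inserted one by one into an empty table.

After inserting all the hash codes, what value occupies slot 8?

611

743 hashes to 6; slot 6 is free -> place at 6.
589 hashes to 6, h2=10; 6 taken -> place at 5.
677 hashes to 6, h2=8; 6 taken -> place at 3.
611 hashes to 6, h2=2; 6 taken -> place at 8.
579 hashes to 7; slot 7 is free -> place at 7.
Table: [-, -, -, 677, -, 589, 743, 579, 611, -, -]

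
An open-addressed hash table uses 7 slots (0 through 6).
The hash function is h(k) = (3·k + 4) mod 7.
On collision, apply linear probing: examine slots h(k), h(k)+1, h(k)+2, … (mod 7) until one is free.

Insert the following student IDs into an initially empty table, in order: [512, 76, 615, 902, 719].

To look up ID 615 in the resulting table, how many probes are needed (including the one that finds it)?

512: h=0 -> slot 0
76: h=1 -> slot 1
615: h=1, probe 1,2 -> slot 2
902: h=1, probe 1,2,3 -> slot 3
719: h=5 -> slot 5
Table: [512, 76, 615, 902, —, 719, —]
Lookup 615: h=1, probe 1,2 → found at 2.

2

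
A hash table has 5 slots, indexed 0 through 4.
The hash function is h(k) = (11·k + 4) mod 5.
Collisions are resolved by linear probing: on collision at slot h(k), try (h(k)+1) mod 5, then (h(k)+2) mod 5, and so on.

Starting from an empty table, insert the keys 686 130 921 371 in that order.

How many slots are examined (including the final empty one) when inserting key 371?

686: h=0 -> slot 0
130: h=4 -> slot 4
921: h=0, probe 0,1 -> slot 1
371: h=0, probe 0,1,2 -> slot 2
Table: [686, 921, 371, —, 130]

3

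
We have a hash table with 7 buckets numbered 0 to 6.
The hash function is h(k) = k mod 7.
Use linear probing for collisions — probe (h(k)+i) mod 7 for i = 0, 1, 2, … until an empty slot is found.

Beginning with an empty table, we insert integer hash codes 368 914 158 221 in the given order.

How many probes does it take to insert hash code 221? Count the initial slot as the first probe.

368 hashes to 4; slot 4 is free => place at 4.
914 hashes to 4; 4 taken => place at 5.
158 hashes to 4; 4,5 taken => place at 6.
221 hashes to 4; 4,5,6 taken => place at 0.
Table: [221, _, _, _, 368, 914, 158]

4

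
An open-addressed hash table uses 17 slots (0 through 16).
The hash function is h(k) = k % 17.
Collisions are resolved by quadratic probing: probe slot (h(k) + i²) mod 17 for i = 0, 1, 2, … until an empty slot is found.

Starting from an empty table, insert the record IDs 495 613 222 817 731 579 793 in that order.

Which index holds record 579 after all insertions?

Insert 495: h=2, slot 2 empty => index 2.
Insert 613: h=1, slot 1 empty => index 1.
Insert 222: h=1, slots 1,2 occupied => index 5.
Insert 817: h=1, slots 1,2,5 occupied => index 10.
Insert 731: h=0, slot 0 empty => index 0.
Insert 579: h=1, slots 1,2,5,10,0 occupied => index 9.
Insert 793: h=11, slot 11 empty => index 11.
Table: [731, 613, 495, ., ., 222, ., ., ., 579, 817, 793, ., ., ., ., .]

9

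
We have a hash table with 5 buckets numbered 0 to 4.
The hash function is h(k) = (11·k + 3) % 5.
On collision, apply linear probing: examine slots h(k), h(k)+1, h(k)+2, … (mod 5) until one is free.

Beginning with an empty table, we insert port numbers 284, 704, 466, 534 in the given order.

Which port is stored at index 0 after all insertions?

Insert 284: h=2, slot 2 empty => index 2.
Insert 704: h=2, slot 2 occupied => index 3.
Insert 466: h=4, slot 4 empty => index 4.
Insert 534: h=2, slots 2,3,4 occupied => index 0.
Table: [534, ., 284, 704, 466]

534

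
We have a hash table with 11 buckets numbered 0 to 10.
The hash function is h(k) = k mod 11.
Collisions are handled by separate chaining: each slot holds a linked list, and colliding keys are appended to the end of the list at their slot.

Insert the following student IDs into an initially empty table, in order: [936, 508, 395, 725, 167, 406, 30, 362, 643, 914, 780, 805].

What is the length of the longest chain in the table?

936 -> bucket 1
508 -> bucket 2
395 -> bucket 10
725 -> bucket 10 (collision)
167 -> bucket 2 (collision)
406 -> bucket 10 (collision)
30 -> bucket 8
362 -> bucket 10 (collision)
643 -> bucket 5
914 -> bucket 1 (collision)
780 -> bucket 10 (collision)
805 -> bucket 2 (collision)
Final buckets:
0: .
1: 936 -> 914
2: 508 -> 167 -> 805
3: .
4: .
5: 643
6: .
7: .
8: 30
9: .
10: 395 -> 725 -> 406 -> 362 -> 780

5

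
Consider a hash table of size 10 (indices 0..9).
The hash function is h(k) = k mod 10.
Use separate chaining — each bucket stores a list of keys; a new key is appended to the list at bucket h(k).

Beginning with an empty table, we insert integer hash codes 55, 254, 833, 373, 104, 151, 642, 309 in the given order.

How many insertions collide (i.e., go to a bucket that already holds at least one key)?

2

55 → bucket 5
254 → bucket 4
833 → bucket 3
373 → bucket 3 (collision)
104 → bucket 4 (collision)
151 → bucket 1
642 → bucket 2
309 → bucket 9
Final buckets:
0: _
1: 151
2: 642
3: 833 -> 373
4: 254 -> 104
5: 55
6: _
7: _
8: _
9: 309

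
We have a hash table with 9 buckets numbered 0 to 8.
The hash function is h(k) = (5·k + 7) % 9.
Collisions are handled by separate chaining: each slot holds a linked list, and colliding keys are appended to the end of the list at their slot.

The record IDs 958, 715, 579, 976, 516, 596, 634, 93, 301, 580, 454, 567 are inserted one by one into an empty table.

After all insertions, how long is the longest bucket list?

7

958 → bucket 0
715 → bucket 0 (collision)
579 → bucket 4
976 → bucket 0 (collision)
516 → bucket 4 (collision)
596 → bucket 8
634 → bucket 0 (collision)
93 → bucket 4 (collision)
301 → bucket 0 (collision)
580 → bucket 0 (collision)
454 → bucket 0 (collision)
567 → bucket 7
Final buckets:
0: 958 -> 715 -> 976 -> 634 -> 301 -> 580 -> 454
1: .
2: .
3: .
4: 579 -> 516 -> 93
5: .
6: .
7: 567
8: 596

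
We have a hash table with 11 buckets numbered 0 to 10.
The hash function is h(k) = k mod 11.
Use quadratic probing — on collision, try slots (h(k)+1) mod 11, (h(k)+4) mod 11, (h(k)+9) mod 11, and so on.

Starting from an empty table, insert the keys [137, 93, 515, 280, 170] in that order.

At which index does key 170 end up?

10

Insert 137: h=5, slot 5 empty -> index 5.
Insert 93: h=5, slot 5 occupied -> index 6.
Insert 515: h=9, slot 9 empty -> index 9.
Insert 280: h=5, slots 5,6,9 occupied -> index 3.
Insert 170: h=5, slots 5,6,9,3 occupied -> index 10.
Table: [—, —, —, 280, —, 137, 93, —, —, 515, 170]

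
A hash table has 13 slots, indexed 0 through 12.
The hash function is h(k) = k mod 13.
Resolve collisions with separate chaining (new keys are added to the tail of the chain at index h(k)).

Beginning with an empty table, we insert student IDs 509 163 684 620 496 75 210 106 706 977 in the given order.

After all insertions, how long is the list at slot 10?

509 -> bucket 2
163 -> bucket 7
684 -> bucket 8
620 -> bucket 9
496 -> bucket 2 (collision)
75 -> bucket 10
210 -> bucket 2 (collision)
106 -> bucket 2 (collision)
706 -> bucket 4
977 -> bucket 2 (collision)
Final buckets:
0: ∅
1: ∅
2: 509 -> 496 -> 210 -> 106 -> 977
3: ∅
4: 706
5: ∅
6: ∅
7: 163
8: 684
9: 620
10: 75
11: ∅
12: ∅

1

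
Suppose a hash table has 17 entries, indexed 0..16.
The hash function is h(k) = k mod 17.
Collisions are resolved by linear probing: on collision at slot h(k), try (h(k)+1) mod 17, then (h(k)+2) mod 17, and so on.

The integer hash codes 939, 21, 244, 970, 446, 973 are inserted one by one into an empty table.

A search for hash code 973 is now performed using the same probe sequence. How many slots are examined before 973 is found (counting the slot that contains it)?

939 hashes to 4; slot 4 is free → place at 4.
21 hashes to 4; 4 taken → place at 5.
244 hashes to 6; slot 6 is free → place at 6.
970 hashes to 1; slot 1 is free → place at 1.
446 hashes to 4; 4,5,6 taken → place at 7.
973 hashes to 4; 4,5,6,7 taken → place at 8.
Table: [-, 970, -, -, 939, 21, 244, 446, 973, -, -, -, -, -, -, -, -]
Lookup 973: h=4, probe 4,5,6,7,8 → found at 8.

5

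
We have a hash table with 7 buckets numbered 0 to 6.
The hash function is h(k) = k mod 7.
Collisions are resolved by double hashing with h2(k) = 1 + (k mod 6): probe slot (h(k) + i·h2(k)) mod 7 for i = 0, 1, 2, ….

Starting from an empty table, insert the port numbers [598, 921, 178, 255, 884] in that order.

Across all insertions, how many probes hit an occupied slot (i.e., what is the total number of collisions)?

598 hashes to 3; slot 3 is free => place at 3.
921 hashes to 4; slot 4 is free => place at 4.
178 hashes to 3, h2=5; 3 taken => place at 1.
255 hashes to 3, h2=4; 3 taken => place at 0.
884 hashes to 2; slot 2 is free => place at 2.
Table: [255, 178, 884, 598, 921, ∅, ∅]

2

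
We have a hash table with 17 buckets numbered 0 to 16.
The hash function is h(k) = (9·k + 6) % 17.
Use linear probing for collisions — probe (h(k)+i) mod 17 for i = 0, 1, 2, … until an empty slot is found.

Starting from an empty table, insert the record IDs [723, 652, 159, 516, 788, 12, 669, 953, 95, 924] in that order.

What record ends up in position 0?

723 hashes to 2; slot 2 is free → place at 2.
652 hashes to 9; slot 9 is free → place at 9.
159 hashes to 9; 9 taken → place at 10.
516 hashes to 9; 9,10 taken → place at 11.
788 hashes to 9; 9,10,11 taken → place at 12.
12 hashes to 12; 12 taken → place at 13.
669 hashes to 9; 9,10,11,12,13 taken → place at 14.
953 hashes to 15; slot 15 is free → place at 15.
95 hashes to 11; 11,12,13,14,15 taken → place at 16.
924 hashes to 9; 9,10,11,12,13,14,15,16 taken → place at 0.
Table: [924, _, 723, _, _, _, _, _, _, 652, 159, 516, 788, 12, 669, 953, 95]

924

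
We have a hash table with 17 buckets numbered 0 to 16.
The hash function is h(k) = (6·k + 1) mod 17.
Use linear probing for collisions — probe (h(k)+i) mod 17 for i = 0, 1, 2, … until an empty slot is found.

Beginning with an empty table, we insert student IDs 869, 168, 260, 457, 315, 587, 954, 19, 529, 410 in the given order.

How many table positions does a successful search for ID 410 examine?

6

869 hashes to 13; slot 13 is free => place at 13.
168 hashes to 6; slot 6 is free => place at 6.
260 hashes to 14; slot 14 is free => place at 14.
457 hashes to 6; 6 taken => place at 7.
315 hashes to 4; slot 4 is free => place at 4.
587 hashes to 4; 4 taken => place at 5.
954 hashes to 13; 13,14 taken => place at 15.
19 hashes to 13; 13,14,15 taken => place at 16.
529 hashes to 13; 13,14,15,16 taken => place at 0.
410 hashes to 13; 13,14,15,16,0 taken => place at 1.
Table: [529, 410, ∅, ∅, 315, 587, 168, 457, ∅, ∅, ∅, ∅, ∅, 869, 260, 954, 19]
Lookup 410: h=13, probe 13,14,15,16,0,1 → found at 1.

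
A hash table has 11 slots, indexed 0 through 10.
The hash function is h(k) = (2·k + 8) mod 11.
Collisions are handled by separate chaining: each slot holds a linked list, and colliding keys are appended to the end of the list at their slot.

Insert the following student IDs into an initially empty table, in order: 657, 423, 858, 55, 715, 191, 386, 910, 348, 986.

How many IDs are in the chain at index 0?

Insert 657: h=2, bucket 2 empty → new chain.
Insert 423: h=7, bucket 7 empty → new chain.
Insert 858: h=8, bucket 8 empty → new chain.
Insert 55: h=8, bucket 8 nonempty → append to chain.
Insert 715: h=8, bucket 8 nonempty → append to chain.
Insert 191: h=5, bucket 5 empty → new chain.
Insert 386: h=10, bucket 10 empty → new chain.
Insert 910: h=2, bucket 2 nonempty → append to chain.
Insert 348: h=0, bucket 0 empty → new chain.
Insert 986: h=0, bucket 0 nonempty → append to chain.
Final buckets:
0: 348 -> 986
1: ∅
2: 657 -> 910
3: ∅
4: ∅
5: 191
6: ∅
7: 423
8: 858 -> 55 -> 715
9: ∅
10: 386

2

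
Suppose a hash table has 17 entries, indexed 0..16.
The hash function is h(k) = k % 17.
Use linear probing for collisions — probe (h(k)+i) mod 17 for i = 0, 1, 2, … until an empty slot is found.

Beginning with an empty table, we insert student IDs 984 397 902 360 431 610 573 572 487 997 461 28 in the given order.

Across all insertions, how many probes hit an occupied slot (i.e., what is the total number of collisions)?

984: h=15 → slot 15
397: h=6 → slot 6
902: h=1 → slot 1
360: h=3 → slot 3
431: h=6, probe 6,7 → slot 7
610: h=15, probe 15,16 → slot 16
573: h=12 → slot 12
572: h=11 → slot 11
487: h=11, probe 11,12,13 → slot 13
997: h=11, probe 11,12,13,14 → slot 14
461: h=2 → slot 2
28: h=11, probe 11,12,13,14,15,16,0 → slot 0
Table: [28, 902, 461, 360, -, -, 397, 431, -, -, -, 572, 573, 487, 997, 984, 610]

13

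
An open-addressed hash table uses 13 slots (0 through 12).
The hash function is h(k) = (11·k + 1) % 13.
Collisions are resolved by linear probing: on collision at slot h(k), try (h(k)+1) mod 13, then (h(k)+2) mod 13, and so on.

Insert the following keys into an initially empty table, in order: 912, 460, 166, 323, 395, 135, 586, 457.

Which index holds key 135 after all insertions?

Insert 912: h=10, slot 10 empty → index 10.
Insert 460: h=4, slot 4 empty → index 4.
Insert 166: h=7, slot 7 empty → index 7.
Insert 323: h=5, slot 5 empty → index 5.
Insert 395: h=4, slots 4,5 occupied → index 6.
Insert 135: h=4, slots 4,5,6,7 occupied → index 8.
Insert 586: h=12, slot 12 empty → index 12.
Insert 457: h=10, slot 10 occupied → index 11.
Table: [∅, ∅, ∅, ∅, 460, 323, 395, 166, 135, ∅, 912, 457, 586]

8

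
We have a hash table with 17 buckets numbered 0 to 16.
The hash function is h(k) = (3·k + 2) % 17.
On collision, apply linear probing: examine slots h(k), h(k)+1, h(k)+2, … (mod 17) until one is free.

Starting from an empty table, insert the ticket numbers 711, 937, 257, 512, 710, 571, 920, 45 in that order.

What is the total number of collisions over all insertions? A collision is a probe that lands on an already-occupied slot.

8

Insert 711: h=10, slot 10 empty -> index 10.
Insert 937: h=8, slot 8 empty -> index 8.
Insert 257: h=8, slot 8 occupied -> index 9.
Insert 512: h=8, slots 8,9,10 occupied -> index 11.
Insert 710: h=7, slot 7 empty -> index 7.
Insert 571: h=15, slot 15 empty -> index 15.
Insert 920: h=8, slots 8,9,10,11 occupied -> index 12.
Insert 45: h=1, slot 1 empty -> index 1.
Table: [-, 45, -, -, -, -, -, 710, 937, 257, 711, 512, 920, -, -, 571, -]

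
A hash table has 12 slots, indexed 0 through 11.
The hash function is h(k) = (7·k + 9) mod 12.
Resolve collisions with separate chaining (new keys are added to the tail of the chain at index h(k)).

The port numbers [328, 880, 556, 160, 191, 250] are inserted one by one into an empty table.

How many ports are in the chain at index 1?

328 -> bucket 1
880 -> bucket 1 (collision)
556 -> bucket 1 (collision)
160 -> bucket 1 (collision)
191 -> bucket 2
250 -> bucket 7
Final buckets:
0: -
1: 328 -> 880 -> 556 -> 160
2: 191
3: -
4: -
5: -
6: -
7: 250
8: -
9: -
10: -
11: -

4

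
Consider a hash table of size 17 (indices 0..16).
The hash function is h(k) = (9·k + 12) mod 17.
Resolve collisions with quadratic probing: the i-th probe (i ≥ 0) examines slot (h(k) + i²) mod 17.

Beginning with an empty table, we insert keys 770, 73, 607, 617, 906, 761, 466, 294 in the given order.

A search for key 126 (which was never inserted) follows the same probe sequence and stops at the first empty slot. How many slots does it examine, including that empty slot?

4

770 hashes to 6; slot 6 is free -> place at 6.
73 hashes to 6; 6 taken -> place at 7.
607 hashes to 1; slot 1 is free -> place at 1.
617 hashes to 6; 6,7 taken -> place at 10.
906 hashes to 6; 6,7,10 taken -> place at 15.
761 hashes to 10; 10 taken -> place at 11.
466 hashes to 7; 7 taken -> place at 8.
294 hashes to 6; 6,7,10,15 taken -> place at 5.
Table: [—, 607, —, —, —, 294, 770, 73, 466, —, 617, 761, —, —, —, 906, —]
Lookup 126: h=7, probe 7,8,11,16 → slot 16 empty, not found.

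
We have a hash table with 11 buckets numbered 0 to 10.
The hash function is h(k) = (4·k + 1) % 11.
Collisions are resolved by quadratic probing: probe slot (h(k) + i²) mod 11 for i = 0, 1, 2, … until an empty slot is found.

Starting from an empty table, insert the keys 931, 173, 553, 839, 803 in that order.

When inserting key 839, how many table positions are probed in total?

2

931 hashes to 7; slot 7 is free → place at 7.
173 hashes to 0; slot 0 is free → place at 0.
553 hashes to 2; slot 2 is free → place at 2.
839 hashes to 2; 2 taken → place at 3.
803 hashes to 1; slot 1 is free → place at 1.
Table: [173, 803, 553, 839, —, —, —, 931, —, —, —]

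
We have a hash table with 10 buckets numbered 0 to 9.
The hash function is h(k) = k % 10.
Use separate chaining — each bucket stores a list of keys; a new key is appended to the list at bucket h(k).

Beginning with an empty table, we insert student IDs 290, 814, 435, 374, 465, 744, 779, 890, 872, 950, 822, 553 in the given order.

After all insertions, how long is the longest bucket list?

Insert 290: h=0, bucket 0 empty -> new chain.
Insert 814: h=4, bucket 4 empty -> new chain.
Insert 435: h=5, bucket 5 empty -> new chain.
Insert 374: h=4, bucket 4 nonempty -> append to chain.
Insert 465: h=5, bucket 5 nonempty -> append to chain.
Insert 744: h=4, bucket 4 nonempty -> append to chain.
Insert 779: h=9, bucket 9 empty -> new chain.
Insert 890: h=0, bucket 0 nonempty -> append to chain.
Insert 872: h=2, bucket 2 empty -> new chain.
Insert 950: h=0, bucket 0 nonempty -> append to chain.
Insert 822: h=2, bucket 2 nonempty -> append to chain.
Insert 553: h=3, bucket 3 empty -> new chain.
Final buckets:
0: 290 -> 890 -> 950
1: -
2: 872 -> 822
3: 553
4: 814 -> 374 -> 744
5: 435 -> 465
6: -
7: -
8: -
9: 779

3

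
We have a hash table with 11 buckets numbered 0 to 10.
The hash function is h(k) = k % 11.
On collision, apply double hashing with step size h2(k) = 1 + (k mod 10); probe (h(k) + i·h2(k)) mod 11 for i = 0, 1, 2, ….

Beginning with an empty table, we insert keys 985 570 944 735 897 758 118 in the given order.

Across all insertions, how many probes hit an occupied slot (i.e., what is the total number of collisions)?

985 hashes to 6; slot 6 is free => place at 6.
570 hashes to 9; slot 9 is free => place at 9.
944 hashes to 9, h2=5; 9 taken => place at 3.
735 hashes to 9, h2=6; 9 taken => place at 4.
897 hashes to 6, h2=8; 6,3 taken => place at 0.
758 hashes to 10; slot 10 is free => place at 10.
118 hashes to 8; slot 8 is free => place at 8.
Table: [897, _, _, 944, 735, _, 985, _, 118, 570, 758]

4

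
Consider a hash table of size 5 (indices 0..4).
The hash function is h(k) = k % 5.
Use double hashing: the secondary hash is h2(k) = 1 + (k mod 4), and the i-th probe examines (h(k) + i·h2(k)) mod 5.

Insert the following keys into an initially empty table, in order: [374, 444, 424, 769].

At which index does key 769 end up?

3

374: h=4 -> slot 4
444: h=4, h2=1, probe 4,0 -> slot 0
424: h=4, h2=1, probe 4,0,1 -> slot 1
769: h=4, h2=2, probe 4,1,3 -> slot 3
Table: [444, 424, ∅, 769, 374]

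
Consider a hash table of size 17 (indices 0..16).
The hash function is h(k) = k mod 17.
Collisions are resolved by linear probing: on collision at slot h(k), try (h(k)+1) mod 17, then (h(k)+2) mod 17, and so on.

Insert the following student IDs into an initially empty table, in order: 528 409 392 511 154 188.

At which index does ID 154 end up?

Insert 528: h=1, slot 1 empty -> index 1.
Insert 409: h=1, slot 1 occupied -> index 2.
Insert 392: h=1, slots 1,2 occupied -> index 3.
Insert 511: h=1, slots 1,2,3 occupied -> index 4.
Insert 154: h=1, slots 1,2,3,4 occupied -> index 5.
Insert 188: h=1, slots 1,2,3,4,5 occupied -> index 6.
Table: [-, 528, 409, 392, 511, 154, 188, -, -, -, -, -, -, -, -, -, -]

5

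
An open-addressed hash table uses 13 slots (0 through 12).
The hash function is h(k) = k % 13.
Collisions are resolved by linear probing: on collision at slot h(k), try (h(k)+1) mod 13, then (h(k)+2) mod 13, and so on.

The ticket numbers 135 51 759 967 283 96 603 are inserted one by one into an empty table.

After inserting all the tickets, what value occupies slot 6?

135: h=5 -> slot 5
51: h=12 -> slot 12
759: h=5, probe 5,6 -> slot 6
967: h=5, probe 5,6,7 -> slot 7
283: h=10 -> slot 10
96: h=5, probe 5,6,7,8 -> slot 8
603: h=5, probe 5,6,7,8,9 -> slot 9
Table: [_, _, _, _, _, 135, 759, 967, 96, 603, 283, _, 51]

759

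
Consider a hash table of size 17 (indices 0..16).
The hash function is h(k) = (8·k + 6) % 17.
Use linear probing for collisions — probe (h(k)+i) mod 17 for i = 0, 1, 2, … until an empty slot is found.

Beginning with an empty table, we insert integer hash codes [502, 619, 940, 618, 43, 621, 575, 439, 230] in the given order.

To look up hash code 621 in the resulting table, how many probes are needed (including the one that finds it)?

Insert 502: h=10, slot 10 empty => index 10.
Insert 619: h=11, slot 11 empty => index 11.
Insert 940: h=12, slot 12 empty => index 12.
Insert 618: h=3, slot 3 empty => index 3.
Insert 43: h=10, slots 10,11,12 occupied => index 13.
Insert 621: h=10, slots 10,11,12,13 occupied => index 14.
Insert 575: h=16, slot 16 empty => index 16.
Insert 439: h=16, slot 16 occupied => index 0.
Insert 230: h=10, slots 10,11,12,13,14 occupied => index 15.
Table: [439, ., ., 618, ., ., ., ., ., ., 502, 619, 940, 43, 621, 230, 575]
Lookup 621: h=10, probe 10,11,12,13,14 → found at 14.

5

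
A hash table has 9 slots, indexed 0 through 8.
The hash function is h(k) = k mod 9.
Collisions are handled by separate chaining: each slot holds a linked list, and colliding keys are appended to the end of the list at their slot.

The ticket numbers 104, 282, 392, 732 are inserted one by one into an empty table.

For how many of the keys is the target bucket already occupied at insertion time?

Insert 104: h=5, bucket 5 empty → new chain.
Insert 282: h=3, bucket 3 empty → new chain.
Insert 392: h=5, bucket 5 nonempty → append to chain.
Insert 732: h=3, bucket 3 nonempty → append to chain.
Final buckets:
0: -
1: -
2: -
3: 282 -> 732
4: -
5: 104 -> 392
6: -
7: -
8: -

2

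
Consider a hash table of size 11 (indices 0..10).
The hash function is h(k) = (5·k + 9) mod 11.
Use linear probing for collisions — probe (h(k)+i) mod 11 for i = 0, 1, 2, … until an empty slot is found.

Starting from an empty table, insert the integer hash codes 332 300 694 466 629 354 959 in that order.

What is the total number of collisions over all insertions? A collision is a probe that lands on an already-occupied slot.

6

332 hashes to 8; slot 8 is free -> place at 8.
300 hashes to 2; slot 2 is free -> place at 2.
694 hashes to 3; slot 3 is free -> place at 3.
466 hashes to 7; slot 7 is free -> place at 7.
629 hashes to 8; 8 taken -> place at 9.
354 hashes to 8; 8,9 taken -> place at 10.
959 hashes to 8; 8,9,10 taken -> place at 0.
Table: [959, —, 300, 694, —, —, —, 466, 332, 629, 354]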